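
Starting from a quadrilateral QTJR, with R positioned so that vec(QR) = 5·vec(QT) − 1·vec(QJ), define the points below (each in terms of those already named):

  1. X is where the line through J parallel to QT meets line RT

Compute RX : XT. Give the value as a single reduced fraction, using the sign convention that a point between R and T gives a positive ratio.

RX:XT = -2

Choose coordinates Q = (0, 0), T = (1, 0), J = (0, 1), R = (5, -1).
1. X is where the line through J parallel to QT meets line RT ⇒ X = (-3, 1)
X = R + t·(T−R) with t = 2, so RX:XT = t:(1−t) = 2:-1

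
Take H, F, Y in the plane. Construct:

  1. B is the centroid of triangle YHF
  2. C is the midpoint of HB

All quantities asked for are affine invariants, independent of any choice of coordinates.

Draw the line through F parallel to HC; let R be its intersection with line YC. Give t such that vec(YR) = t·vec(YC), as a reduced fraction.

Set H = (0, 0), F = (1, 0), Y = (0, 1); any affine frame gives the same invariant.
1. B is the centroid of triangle YHF ⇒ B = (1/3, 1/3)
2. C is the midpoint of HB ⇒ C = (1/6, 1/6)
through F parallel to HC: direction (1/6, 1/6); meets YC at R = (1/3, -2/3)
R = Y + t·(C−Y) with t = 2

t = 2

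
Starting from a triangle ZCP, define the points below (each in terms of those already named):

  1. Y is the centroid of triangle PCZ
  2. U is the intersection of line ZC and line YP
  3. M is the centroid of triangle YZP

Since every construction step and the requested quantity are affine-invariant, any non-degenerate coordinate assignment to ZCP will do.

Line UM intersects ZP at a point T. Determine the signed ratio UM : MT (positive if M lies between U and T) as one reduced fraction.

Assign Z = (0, 0), C = (1, 0), P = (0, 1) — the answer is frame-independent, so this choice is without loss of generality.
1. Y is the centroid of triangle PCZ ⇒ Y = (1/3, 1/3)
2. U is the intersection of line ZC and line YP ⇒ U = (1/2, 0)
3. M is the centroid of triangle YZP ⇒ M = (1/9, 4/9)
line UM meets ZP at T = (0, 4/7)
M = U + t·(T−U) with t = 7/9, so UM:MT = 7/9:2/9

UM:MT = 7/2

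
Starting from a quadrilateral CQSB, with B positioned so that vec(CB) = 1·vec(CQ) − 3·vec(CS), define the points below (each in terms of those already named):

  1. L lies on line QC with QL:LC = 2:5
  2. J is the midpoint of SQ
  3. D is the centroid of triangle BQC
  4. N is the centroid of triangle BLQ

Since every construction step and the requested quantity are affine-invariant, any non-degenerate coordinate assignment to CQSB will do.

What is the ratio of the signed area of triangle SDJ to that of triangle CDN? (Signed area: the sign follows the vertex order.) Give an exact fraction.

Work in coordinates with C = (0, 0), Q = (1, 0), S = (0, 1), B = (1, -3).
1. L lies on line QC with QL:LC = 2:5 ⇒ L = (5/7, 0)
2. J is the midpoint of SQ ⇒ J = (1/2, 1/2)
3. D is the centroid of triangle BQC ⇒ D = (2/3, -1)
4. N is the centroid of triangle BLQ ⇒ N = (19/21, -1)
2·[SDJ] = 2/3, 2·[CDN] = 5/21
[SDJ]:[CDN] = 2/3:5/21 = 14/5

[SDJ]:[CDN] = 14/5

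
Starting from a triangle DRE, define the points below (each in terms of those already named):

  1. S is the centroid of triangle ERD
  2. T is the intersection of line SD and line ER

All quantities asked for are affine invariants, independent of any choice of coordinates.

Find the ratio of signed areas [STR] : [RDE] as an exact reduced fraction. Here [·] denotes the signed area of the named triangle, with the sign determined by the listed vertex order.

[STR]:[RDE] = 1/6

Work in coordinates with D = (0, 0), R = (1, 0), E = (0, 1).
1. S is the centroid of triangle ERD ⇒ S = (1/3, 1/3)
2. T is the intersection of line SD and line ER ⇒ T = (1/2, 1/2)
2·[STR] = -1/6, 2·[RDE] = -1
[STR]:[RDE] = -1/6:-1 = 1/6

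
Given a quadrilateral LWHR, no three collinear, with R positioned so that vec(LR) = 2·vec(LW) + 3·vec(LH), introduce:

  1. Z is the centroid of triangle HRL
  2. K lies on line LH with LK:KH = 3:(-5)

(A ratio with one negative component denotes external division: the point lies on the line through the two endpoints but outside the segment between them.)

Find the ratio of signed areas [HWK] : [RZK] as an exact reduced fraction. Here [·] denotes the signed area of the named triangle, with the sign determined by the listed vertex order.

Assign L = (0, 0), W = (1, 0), H = (0, 1), R = (2, 3) — the answer is frame-independent, so this choice is without loss of generality.
1. Z is the centroid of triangle HRL ⇒ Z = (2/3, 4/3)
2. K lies on line LH with LK:KH = 3:(-5) ⇒ K = (0, -3/2)
2·[HWK] = -5/2, 2·[RZK] = 8/3
[HWK]:[RZK] = -5/2:8/3 = -15/16

[HWK]:[RZK] = -15/16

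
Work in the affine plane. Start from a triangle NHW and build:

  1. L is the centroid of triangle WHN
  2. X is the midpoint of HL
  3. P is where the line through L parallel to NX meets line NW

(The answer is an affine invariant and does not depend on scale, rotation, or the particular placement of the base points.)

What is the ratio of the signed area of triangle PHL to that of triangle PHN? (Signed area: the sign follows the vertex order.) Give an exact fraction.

Choose coordinates N = (0, 0), H = (1, 0), W = (0, 1).
1. L is the centroid of triangle WHN ⇒ L = (1/3, 1/3)
2. X is the midpoint of HL ⇒ X = (2/3, 1/6)
3. P is where the line through L parallel to NX meets line NW ⇒ P = (0, 1/4)
2·[PHL] = 1/6, 2·[PHN] = -1/4
[PHL]:[PHN] = 1/6:-1/4 = -2/3

[PHL]:[PHN] = -2/3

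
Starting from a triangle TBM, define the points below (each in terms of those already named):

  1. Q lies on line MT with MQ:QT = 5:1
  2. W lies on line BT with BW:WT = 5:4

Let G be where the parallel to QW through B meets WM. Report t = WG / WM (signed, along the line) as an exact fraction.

t = 1/4

Assign T = (0, 0), B = (1, 0), M = (0, 1) — the answer is frame-independent, so this choice is without loss of generality.
1. Q lies on line MT with MQ:QT = 5:1 ⇒ Q = (0, 1/6)
2. W lies on line BT with BW:WT = 5:4 ⇒ W = (4/9, 0)
through B parallel to QW: direction (4/9, -1/6); meets WM at G = (1/3, 1/4)
G = W + t·(M−W) with t = 1/4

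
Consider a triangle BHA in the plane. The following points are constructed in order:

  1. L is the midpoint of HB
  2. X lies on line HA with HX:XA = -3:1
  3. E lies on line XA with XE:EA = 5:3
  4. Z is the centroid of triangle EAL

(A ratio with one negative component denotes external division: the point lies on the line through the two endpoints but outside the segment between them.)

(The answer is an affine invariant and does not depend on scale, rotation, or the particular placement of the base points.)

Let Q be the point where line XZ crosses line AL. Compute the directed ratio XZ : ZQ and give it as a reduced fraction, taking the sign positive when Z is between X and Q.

XZ:ZQ = 7

Work in coordinates with B = (0, 0), H = (1, 0), A = (0, 1).
1. L is the midpoint of HB ⇒ L = (1/2, 0)
2. X lies on line HA with HX:XA = -3:1 ⇒ X = (-1/2, 3/2)
3. E lies on line XA with XE:EA = 5:3 ⇒ E = (-3/16, 19/16)
4. Z is the centroid of triangle EAL ⇒ Z = (5/48, 35/48)
line XZ meets AL at Q = (4/21, 13/21)
Z = X + t·(Q−X) with t = 7/8, so XZ:ZQ = 7/8:1/8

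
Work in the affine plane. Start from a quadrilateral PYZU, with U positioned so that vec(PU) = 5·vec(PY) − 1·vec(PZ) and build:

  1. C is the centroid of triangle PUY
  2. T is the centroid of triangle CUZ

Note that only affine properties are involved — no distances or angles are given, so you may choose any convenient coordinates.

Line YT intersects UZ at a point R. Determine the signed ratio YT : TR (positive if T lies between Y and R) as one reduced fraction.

Choose coordinates P = (0, 0), Y = (1, 0), Z = (0, 1), U = (5, -1).
1. C is the centroid of triangle PUY ⇒ C = (2, -1/3)
2. T is the centroid of triangle CUZ ⇒ T = (7/3, -1/9)
line YT meets UZ at R = (55/19, -3/19)
T = Y + t·(R−Y) with t = 19/27, so YT:TR = 19/27:8/27

YT:TR = 19/8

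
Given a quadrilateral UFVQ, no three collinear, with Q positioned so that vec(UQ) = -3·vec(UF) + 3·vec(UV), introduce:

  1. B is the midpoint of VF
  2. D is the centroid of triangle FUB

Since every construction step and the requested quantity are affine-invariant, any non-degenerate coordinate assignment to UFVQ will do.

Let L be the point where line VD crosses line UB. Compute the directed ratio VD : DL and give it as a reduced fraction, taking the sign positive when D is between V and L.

Work in coordinates with U = (0, 0), F = (1, 0), V = (0, 1), Q = (-3, 3).
1. B is the midpoint of VF ⇒ B = (1/2, 1/2)
2. D is the centroid of triangle FUB ⇒ D = (1/2, 1/6)
line VD meets UB at L = (3/8, 3/8)
D = V + t·(L−V) with t = 4/3, so VD:DL = 4/3:-1/3

VD:DL = -4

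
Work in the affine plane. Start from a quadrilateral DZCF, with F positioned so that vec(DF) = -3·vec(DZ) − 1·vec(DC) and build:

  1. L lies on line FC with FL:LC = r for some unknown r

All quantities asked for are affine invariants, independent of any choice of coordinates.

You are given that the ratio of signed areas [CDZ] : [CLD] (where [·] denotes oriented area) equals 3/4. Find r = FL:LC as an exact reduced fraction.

r = 5/4

Assign D = (0, 0), Z = (1, 0), C = (0, 1), F = (-3, -1) — the answer is frame-independent, so this choice is without loss of generality.
1. With FL:LC = r, write λ = r/(r+1) so L = F + λ·(C−F); L is affine-linear in λ
Every point depending on L is an affine combination of L and λ-independent points, so each such coordinate is linear in λ; the λ² term in each signed area is a multiple of (C−F)×(C−F) = 0, so 2·[CDZ] and 2·[CLD] are each linear in λ. Evaluating at λ=0 and λ=1:
  2·[CDZ] = 1,   2·[CLD] = -3·λ + 3
So [CDZ]:[CLD] = (1) / (-3·λ + 3). Setting this equal to 3/4:
  1 = 3/4·(-3·λ + 3)  ⇒  λ = 5/9
Then r = λ/(1−λ) = (5/9)/(4/9) = 5/4. Check: with r = 5/4, L = (-4/3, 1/9) and [CDZ]:[CLD] = 3/4 as required.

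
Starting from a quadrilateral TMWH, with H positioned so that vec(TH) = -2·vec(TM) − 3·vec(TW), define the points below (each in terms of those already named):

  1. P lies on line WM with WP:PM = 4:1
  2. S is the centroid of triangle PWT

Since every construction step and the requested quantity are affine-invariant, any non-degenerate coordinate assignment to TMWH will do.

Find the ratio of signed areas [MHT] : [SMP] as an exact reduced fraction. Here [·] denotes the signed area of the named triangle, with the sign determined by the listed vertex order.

Choose coordinates T = (0, 0), M = (1, 0), W = (0, 1), H = (-2, -3).
1. P lies on line WM with WP:PM = 4:1 ⇒ P = (4/5, 1/5)
2. S is the centroid of triangle PWT ⇒ S = (4/15, 2/5)
2·[MHT] = -3, 2·[SMP] = 1/15
[MHT]:[SMP] = -3:1/15 = -45

[MHT]:[SMP] = -45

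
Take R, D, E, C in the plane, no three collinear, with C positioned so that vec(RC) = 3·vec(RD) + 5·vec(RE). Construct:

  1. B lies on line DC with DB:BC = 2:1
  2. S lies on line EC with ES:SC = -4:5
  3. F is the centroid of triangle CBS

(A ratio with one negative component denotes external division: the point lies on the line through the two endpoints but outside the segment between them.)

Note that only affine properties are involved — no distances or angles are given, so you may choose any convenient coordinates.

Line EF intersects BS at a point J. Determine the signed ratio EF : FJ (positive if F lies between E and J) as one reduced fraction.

EF:FJ = 7/5

Work in coordinates with R = (0, 0), D = (1, 0), E = (0, 1), C = (3, 5).
1. B lies on line DC with DB:BC = 2:1 ⇒ B = (7/3, 10/3)
2. S lies on line EC with ES:SC = -4:5 ⇒ S = (-12, -15)
3. F is the centroid of triangle CBS ⇒ F = (-20/9, -20/9)
line EF meets BS at J = (-80/21, -95/21)
F = E + t·(J−E) with t = 7/12, so EF:FJ = 7/12:5/12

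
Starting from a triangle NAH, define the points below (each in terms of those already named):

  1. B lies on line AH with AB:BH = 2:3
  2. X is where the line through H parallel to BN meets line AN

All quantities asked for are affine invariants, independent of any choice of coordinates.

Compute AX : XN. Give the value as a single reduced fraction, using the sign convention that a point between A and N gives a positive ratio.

AX:XN = -5/3

Work in coordinates with N = (0, 0), A = (1, 0), H = (0, 1).
1. B lies on line AH with AB:BH = 2:3 ⇒ B = (3/5, 2/5)
2. X is where the line through H parallel to BN meets line AN ⇒ X = (-3/2, 0)
X = A + t·(N−A) with t = 5/2, so AX:XN = t:(1−t) = 5/2:-3/2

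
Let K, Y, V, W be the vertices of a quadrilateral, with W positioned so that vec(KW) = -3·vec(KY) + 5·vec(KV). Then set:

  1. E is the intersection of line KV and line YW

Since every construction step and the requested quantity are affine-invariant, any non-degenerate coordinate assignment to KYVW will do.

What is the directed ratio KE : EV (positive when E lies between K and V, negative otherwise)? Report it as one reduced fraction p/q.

KE:EV = -5

Assign K = (0, 0), Y = (1, 0), V = (0, 1), W = (-3, 5) — the answer is frame-independent, so this choice is without loss of generality.
1. E is the intersection of line KV and line YW ⇒ E = (0, 5/4)
E = K + t·(V−K) with t = 5/4, so KE:EV = t:(1−t) = 5/4:-1/4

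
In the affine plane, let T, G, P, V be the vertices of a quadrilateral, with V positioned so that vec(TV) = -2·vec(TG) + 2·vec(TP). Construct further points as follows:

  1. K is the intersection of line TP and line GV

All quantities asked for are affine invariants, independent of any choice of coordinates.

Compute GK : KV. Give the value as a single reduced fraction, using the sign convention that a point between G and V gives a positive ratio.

Set T = (0, 0), G = (1, 0), P = (0, 1), V = (-2, 2); any affine frame gives the same invariant.
1. K is the intersection of line TP and line GV ⇒ K = (0, 2/3)
K = G + t·(V−G) with t = 1/3, so GK:KV = t:(1−t) = 1/3:2/3

GK:KV = 1/2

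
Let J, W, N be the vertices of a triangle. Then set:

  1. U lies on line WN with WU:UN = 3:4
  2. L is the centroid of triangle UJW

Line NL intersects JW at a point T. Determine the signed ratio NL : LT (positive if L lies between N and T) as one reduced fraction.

NL:LT = 6

Work in coordinates with J = (0, 0), W = (1, 0), N = (0, 1).
1. U lies on line WN with WU:UN = 3:4 ⇒ U = (4/7, 3/7)
2. L is the centroid of triangle UJW ⇒ L = (11/21, 1/7)
line NL meets JW at T = (11/18, 0)
L = N + t·(T−N) with t = 6/7, so NL:LT = 6/7:1/7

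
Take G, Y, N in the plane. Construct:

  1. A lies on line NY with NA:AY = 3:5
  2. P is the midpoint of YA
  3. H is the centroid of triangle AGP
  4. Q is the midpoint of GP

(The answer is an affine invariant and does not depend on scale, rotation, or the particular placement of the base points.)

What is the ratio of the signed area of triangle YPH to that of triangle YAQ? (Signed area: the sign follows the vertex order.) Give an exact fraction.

Set G = (0, 0), Y = (1, 0), N = (0, 1); any affine frame gives the same invariant.
1. A lies on line NY with NA:AY = 3:5 ⇒ A = (3/8, 5/8)
2. P is the midpoint of YA ⇒ P = (11/16, 5/16)
3. H is the centroid of triangle AGP ⇒ H = (17/48, 5/16)
4. Q is the midpoint of GP ⇒ Q = (11/32, 5/32)
2·[YPH] = 5/48, 2·[YAQ] = 5/16
[YPH]:[YAQ] = 5/48:5/16 = 1/3

[YPH]:[YAQ] = 1/3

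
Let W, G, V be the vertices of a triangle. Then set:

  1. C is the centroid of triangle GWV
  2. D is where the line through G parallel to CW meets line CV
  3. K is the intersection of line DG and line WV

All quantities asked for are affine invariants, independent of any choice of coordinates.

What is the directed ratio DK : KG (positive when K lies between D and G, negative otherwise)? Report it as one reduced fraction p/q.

DK:KG = -2/3

Assign W = (0, 0), G = (1, 0), V = (0, 1) — the answer is frame-independent, so this choice is without loss of generality.
1. C is the centroid of triangle GWV ⇒ C = (1/3, 1/3)
2. D is where the line through G parallel to CW meets line CV ⇒ D = (2/3, -1/3)
3. K is the intersection of line DG and line WV ⇒ K = (0, -1)
K = D + t·(G−D) with t = -2, so DK:KG = t:(1−t) = -2:3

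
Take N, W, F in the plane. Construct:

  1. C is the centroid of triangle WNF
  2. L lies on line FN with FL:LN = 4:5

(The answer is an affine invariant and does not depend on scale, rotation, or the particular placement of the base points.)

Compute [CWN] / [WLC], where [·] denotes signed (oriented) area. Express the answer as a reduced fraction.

[CWN]:[WLC] = -9

Choose coordinates N = (0, 0), W = (1, 0), F = (0, 1).
1. C is the centroid of triangle WNF ⇒ C = (1/3, 1/3)
2. L lies on line FN with FL:LN = 4:5 ⇒ L = (0, 5/9)
2·[CWN] = -1/3, 2·[WLC] = 1/27
[CWN]:[WLC] = -1/3:1/27 = -9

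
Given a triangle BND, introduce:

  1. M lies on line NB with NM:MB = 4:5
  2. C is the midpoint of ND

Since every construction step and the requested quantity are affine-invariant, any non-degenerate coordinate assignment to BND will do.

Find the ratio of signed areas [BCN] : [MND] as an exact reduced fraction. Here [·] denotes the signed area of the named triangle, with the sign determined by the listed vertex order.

Assign B = (0, 0), N = (1, 0), D = (0, 1) — the answer is frame-independent, so this choice is without loss of generality.
1. M lies on line NB with NM:MB = 4:5 ⇒ M = (5/9, 0)
2. C is the midpoint of ND ⇒ C = (1/2, 1/2)
2·[BCN] = -1/2, 2·[MND] = 4/9
[BCN]:[MND] = -1/2:4/9 = -9/8

[BCN]:[MND] = -9/8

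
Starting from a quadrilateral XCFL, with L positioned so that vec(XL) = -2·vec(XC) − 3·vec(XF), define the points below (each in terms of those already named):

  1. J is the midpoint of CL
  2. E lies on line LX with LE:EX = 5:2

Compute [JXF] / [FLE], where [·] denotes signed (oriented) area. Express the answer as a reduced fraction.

[JXF]:[FLE] = 7/20

Set X = (0, 0), C = (1, 0), F = (0, 1), L = (-2, -3); any affine frame gives the same invariant.
1. J is the midpoint of CL ⇒ J = (-1/2, -3/2)
2. E lies on line LX with LE:EX = 5:2 ⇒ E = (-4/7, -6/7)
2·[JXF] = 1/2, 2·[FLE] = 10/7
[JXF]:[FLE] = 1/2:10/7 = 7/20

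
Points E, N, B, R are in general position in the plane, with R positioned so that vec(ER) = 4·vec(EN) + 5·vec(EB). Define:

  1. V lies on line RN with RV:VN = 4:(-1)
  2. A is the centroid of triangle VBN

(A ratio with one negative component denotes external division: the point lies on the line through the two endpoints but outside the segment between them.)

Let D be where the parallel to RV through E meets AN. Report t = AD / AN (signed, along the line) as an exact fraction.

Set E = (0, 0), N = (1, 0), B = (0, 1), R = (4, 5); any affine frame gives the same invariant.
1. V lies on line RN with RV:VN = 4:(-1) ⇒ V = (0, -5/3)
2. A is the centroid of triangle VBN ⇒ A = (1/3, -2/9)
through E parallel to RV: direction (-4, -20/3); meets AN at D = (-1/4, -5/12)
D = A + t·(N−A) with t = -7/8

t = -7/8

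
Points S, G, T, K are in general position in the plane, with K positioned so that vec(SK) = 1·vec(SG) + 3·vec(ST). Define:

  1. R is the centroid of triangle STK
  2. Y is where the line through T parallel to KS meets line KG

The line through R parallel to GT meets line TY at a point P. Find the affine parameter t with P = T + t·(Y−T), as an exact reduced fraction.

Set S = (0, 0), G = (1, 0), T = (0, 1), K = (1, 3); any affine frame gives the same invariant.
1. R is the centroid of triangle STK ⇒ R = (1/3, 4/3)
2. Y is where the line through T parallel to KS meets line KG ⇒ Y = (1, 4)
through R parallel to GT: direction (-1, 1); meets TY at P = (1/6, 3/2)
P = T + t·(Y−T) with t = 1/6

t = 1/6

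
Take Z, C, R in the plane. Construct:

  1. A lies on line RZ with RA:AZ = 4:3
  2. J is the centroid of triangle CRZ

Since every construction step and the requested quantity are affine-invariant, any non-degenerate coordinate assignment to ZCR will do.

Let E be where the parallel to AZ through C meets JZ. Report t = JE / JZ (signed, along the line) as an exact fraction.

t = -2

Assign Z = (0, 0), C = (1, 0), R = (0, 1) — the answer is frame-independent, so this choice is without loss of generality.
1. A lies on line RZ with RA:AZ = 4:3 ⇒ A = (0, 3/7)
2. J is the centroid of triangle CRZ ⇒ J = (1/3, 1/3)
through C parallel to AZ: direction (0, -3/7); meets JZ at E = (1, 1)
E = J + t·(Z−J) with t = -2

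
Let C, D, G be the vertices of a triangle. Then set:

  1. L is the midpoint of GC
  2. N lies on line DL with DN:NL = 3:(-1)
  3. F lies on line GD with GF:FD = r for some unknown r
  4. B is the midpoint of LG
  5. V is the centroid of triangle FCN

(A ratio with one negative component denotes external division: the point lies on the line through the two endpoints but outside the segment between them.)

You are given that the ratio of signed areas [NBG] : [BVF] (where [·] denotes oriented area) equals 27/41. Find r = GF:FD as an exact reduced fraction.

r = 5/4

Choose coordinates C = (0, 0), D = (1, 0), G = (0, 1).
1. L is the midpoint of GC ⇒ L = (0, 1/2)
2. N lies on line DL with DN:NL = 3:(-1) ⇒ N = (-1/2, 3/4)
3. With GF:FD = r, write λ = r/(r+1) so F = G + λ·(D−G); F is affine-linear in λ
4. B is the midpoint of LG ⇒ B = (0, 3/4)
5. V is the centroid of triangle FCN ⇒ V is an affine combination of earlier points and hence also affine-linear in λ
Every point depending on F is an affine combination of F and λ-independent points, so each such coordinate is linear in λ; the λ² term in each signed area is a multiple of (D−G)×(D−G) = 0, so 2·[NBG] and 2·[BVF] are each linear in λ. Evaluating at λ=0 and λ=1:
  2·[NBG] = 1/8,   2·[BVF] = 5/12·λ − 1/24
So [NBG]:[BVF] = (1/8) / (5/12·λ − 1/24). Setting this equal to 27/41:
  1/8 = 27/41·(5/12·λ − 1/24)  ⇒  λ = 5/9
Then r = λ/(1−λ) = (5/9)/(4/9) = 5/4. Check: with r = 5/4, F = (5/9, 4/9) and [NBG]:[BVF] = 27/41 as required.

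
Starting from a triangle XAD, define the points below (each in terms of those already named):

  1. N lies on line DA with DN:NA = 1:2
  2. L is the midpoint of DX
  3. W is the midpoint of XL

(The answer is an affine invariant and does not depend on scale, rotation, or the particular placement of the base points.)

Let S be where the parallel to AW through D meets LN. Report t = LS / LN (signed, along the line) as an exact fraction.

Choose coordinates X = (0, 0), A = (1, 0), D = (0, 1).
1. N lies on line DA with DN:NA = 1:2 ⇒ N = (1/3, 2/3)
2. L is the midpoint of DX ⇒ L = (0, 1/2)
3. W is the midpoint of XL ⇒ W = (0, 1/4)
through D parallel to AW: direction (-1, 1/4); meets LN at S = (2/3, 5/6)
S = L + t·(N−L) with t = 2

t = 2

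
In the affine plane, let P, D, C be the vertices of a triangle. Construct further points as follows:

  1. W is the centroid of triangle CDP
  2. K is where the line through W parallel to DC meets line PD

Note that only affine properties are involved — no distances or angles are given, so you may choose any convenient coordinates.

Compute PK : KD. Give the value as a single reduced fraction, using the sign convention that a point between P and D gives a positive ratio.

PK:KD = 2

Assign P = (0, 0), D = (1, 0), C = (0, 1) — the answer is frame-independent, so this choice is without loss of generality.
1. W is the centroid of triangle CDP ⇒ W = (1/3, 1/3)
2. K is where the line through W parallel to DC meets line PD ⇒ K = (2/3, 0)
K = P + t·(D−P) with t = 2/3, so PK:KD = t:(1−t) = 2/3:1/3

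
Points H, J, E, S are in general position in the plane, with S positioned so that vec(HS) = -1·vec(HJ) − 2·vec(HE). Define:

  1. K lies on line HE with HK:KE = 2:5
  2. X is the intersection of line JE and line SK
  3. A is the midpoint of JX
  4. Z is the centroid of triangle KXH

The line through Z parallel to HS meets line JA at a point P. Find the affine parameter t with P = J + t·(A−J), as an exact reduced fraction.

Choose coordinates H = (0, 0), J = (1, 0), E = (0, 1), S = (-1, -2).
1. K lies on line HE with HK:KE = 2:5 ⇒ K = (0, 2/7)
2. X is the intersection of line JE and line SK ⇒ X = (5/23, 18/23)
3. A is the midpoint of JX ⇒ A = (14/23, 9/23)
4. Z is the centroid of triangle KXH ⇒ Z = (5/69, 172/483)
through Z parallel to HS: direction (-1, -2); meets JA at P = (127/483, 356/483)
P = J + t·(A−J) with t = 356/189

t = 356/189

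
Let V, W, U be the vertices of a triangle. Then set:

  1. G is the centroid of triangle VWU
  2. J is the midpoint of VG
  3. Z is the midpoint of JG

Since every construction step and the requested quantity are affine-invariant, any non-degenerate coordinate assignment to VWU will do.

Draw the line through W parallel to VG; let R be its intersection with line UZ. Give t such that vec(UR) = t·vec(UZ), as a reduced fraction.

t = 2

Set V = (0, 0), W = (1, 0), U = (0, 1); any affine frame gives the same invariant.
1. G is the centroid of triangle VWU ⇒ G = (1/3, 1/3)
2. J is the midpoint of VG ⇒ J = (1/6, 1/6)
3. Z is the midpoint of JG ⇒ Z = (1/4, 1/4)
through W parallel to VG: direction (1/3, 1/3); meets UZ at R = (1/2, -1/2)
R = U + t·(Z−U) with t = 2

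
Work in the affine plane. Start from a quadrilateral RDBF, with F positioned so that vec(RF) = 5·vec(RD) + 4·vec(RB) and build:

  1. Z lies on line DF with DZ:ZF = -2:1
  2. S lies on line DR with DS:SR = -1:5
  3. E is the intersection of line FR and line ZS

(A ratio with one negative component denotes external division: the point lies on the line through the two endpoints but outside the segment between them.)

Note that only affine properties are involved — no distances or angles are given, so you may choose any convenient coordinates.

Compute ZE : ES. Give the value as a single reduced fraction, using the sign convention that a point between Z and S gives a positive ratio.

ZE:ES = 4/5

Set R = (0, 0), D = (1, 0), B = (0, 1), F = (5, 4); any affine frame gives the same invariant.
1. Z lies on line DF with DZ:ZF = -2:1 ⇒ Z = (9, 8)
2. S lies on line DR with DS:SR = -1:5 ⇒ S = (5/4, 0)
3. E is the intersection of line FR and line ZS ⇒ E = (50/9, 40/9)
E = Z + t·(S−Z) with t = 4/9, so ZE:ES = t:(1−t) = 4/9:5/9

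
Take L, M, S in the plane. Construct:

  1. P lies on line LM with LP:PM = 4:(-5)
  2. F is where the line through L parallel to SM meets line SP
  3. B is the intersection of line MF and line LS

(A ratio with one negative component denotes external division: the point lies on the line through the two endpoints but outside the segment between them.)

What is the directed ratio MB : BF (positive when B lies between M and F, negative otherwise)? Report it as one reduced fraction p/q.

MB:BF = 5/4

Choose coordinates L = (0, 0), M = (1, 0), S = (0, 1).
1. P lies on line LM with LP:PM = 4:(-5) ⇒ P = (-4, 0)
2. F is where the line through L parallel to SM meets line SP ⇒ F = (-4/5, 4/5)
3. B is the intersection of line MF and line LS ⇒ B = (0, 4/9)
B = M + t·(F−M) with t = 5/9, so MB:BF = t:(1−t) = 5/9:4/9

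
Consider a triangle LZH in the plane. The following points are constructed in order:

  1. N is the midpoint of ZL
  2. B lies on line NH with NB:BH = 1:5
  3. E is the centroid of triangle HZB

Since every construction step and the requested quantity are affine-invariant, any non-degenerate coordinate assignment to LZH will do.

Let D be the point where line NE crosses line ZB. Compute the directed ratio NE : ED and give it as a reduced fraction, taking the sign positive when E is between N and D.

NE:ED = -8/5

Set L = (0, 0), Z = (1, 0), H = (0, 1); any affine frame gives the same invariant.
1. N is the midpoint of ZL ⇒ N = (1/2, 0)
2. B lies on line NH with NB:BH = 1:5 ⇒ B = (5/12, 1/6)
3. E is the centroid of triangle HZB ⇒ E = (17/36, 7/18)
line NE meets ZB at D = (47/96, 7/48)
E = N + t·(D−N) with t = 8/3, so NE:ED = 8/3:-5/3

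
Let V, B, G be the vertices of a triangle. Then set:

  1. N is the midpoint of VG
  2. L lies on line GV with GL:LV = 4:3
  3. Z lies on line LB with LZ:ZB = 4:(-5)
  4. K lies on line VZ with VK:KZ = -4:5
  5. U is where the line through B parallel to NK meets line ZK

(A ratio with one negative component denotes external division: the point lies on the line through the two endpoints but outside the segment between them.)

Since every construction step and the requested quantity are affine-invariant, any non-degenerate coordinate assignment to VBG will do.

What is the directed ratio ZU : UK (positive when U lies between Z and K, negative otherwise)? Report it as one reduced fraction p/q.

ZU:UK = -31/3

Assign V = (0, 0), B = (1, 0), G = (0, 1) — the answer is frame-independent, so this choice is without loss of generality.
1. N is the midpoint of VG ⇒ N = (0, 1/2)
2. L lies on line GV with GL:LV = 4:3 ⇒ L = (0, 3/7)
3. Z lies on line LB with LZ:ZB = 4:(-5) ⇒ Z = (-4, 15/7)
4. K lies on line VZ with VK:KZ = -4:5 ⇒ K = (16, -60/7)
5. U is where the line through B parallel to NK meets line ZK ⇒ U = (127/7, -1905/196)
U = Z + t·(K−Z) with t = 31/28, so ZU:UK = t:(1−t) = 31/28:-3/28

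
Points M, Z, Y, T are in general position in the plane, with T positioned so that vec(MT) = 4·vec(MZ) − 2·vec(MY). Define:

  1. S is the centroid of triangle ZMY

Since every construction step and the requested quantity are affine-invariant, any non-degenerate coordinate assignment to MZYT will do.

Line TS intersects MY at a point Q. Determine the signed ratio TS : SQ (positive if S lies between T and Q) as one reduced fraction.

Choose coordinates M = (0, 0), Z = (1, 0), Y = (0, 1), T = (4, -2).
1. S is the centroid of triangle ZMY ⇒ S = (1/3, 1/3)
line TS meets MY at Q = (0, 6/11)
S = T + t·(Q−T) with t = 11/12, so TS:SQ = 11/12:1/12

TS:SQ = 11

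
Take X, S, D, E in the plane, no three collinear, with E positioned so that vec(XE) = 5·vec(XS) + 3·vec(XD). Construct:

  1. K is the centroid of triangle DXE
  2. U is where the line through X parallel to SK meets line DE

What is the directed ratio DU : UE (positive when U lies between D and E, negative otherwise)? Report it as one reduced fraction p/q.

DU:UE = 1/7

Work in coordinates with X = (0, 0), S = (1, 0), D = (0, 1), E = (5, 3).
1. K is the centroid of triangle DXE ⇒ K = (5/3, 4/3)
2. U is where the line through X parallel to SK meets line DE ⇒ U = (5/8, 5/4)
U = D + t·(E−D) with t = 1/8, so DU:UE = t:(1−t) = 1/8:7/8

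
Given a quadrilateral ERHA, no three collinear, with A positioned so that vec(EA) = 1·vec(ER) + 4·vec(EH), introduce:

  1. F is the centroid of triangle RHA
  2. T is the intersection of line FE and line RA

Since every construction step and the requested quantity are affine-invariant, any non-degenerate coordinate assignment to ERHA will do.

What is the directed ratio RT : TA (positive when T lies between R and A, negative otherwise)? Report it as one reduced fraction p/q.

Assign E = (0, 0), R = (1, 0), H = (0, 1), A = (1, 4) — the answer is frame-independent, so this choice is without loss of generality.
1. F is the centroid of triangle RHA ⇒ F = (2/3, 5/3)
2. T is the intersection of line FE and line RA ⇒ T = (1, 5/2)
T = R + t·(A−R) with t = 5/8, so RT:TA = t:(1−t) = 5/8:3/8

RT:TA = 5/3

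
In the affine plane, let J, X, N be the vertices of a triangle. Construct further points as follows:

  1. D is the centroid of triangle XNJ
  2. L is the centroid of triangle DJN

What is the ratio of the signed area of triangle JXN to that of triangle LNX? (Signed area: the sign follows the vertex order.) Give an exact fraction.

[JXN]:[LNX] = -9/4

Assign J = (0, 0), X = (1, 0), N = (0, 1) — the answer is frame-independent, so this choice is without loss of generality.
1. D is the centroid of triangle XNJ ⇒ D = (1/3, 1/3)
2. L is the centroid of triangle DJN ⇒ L = (1/9, 4/9)
2·[JXN] = 1, 2·[LNX] = -4/9
[JXN]:[LNX] = 1:-4/9 = -9/4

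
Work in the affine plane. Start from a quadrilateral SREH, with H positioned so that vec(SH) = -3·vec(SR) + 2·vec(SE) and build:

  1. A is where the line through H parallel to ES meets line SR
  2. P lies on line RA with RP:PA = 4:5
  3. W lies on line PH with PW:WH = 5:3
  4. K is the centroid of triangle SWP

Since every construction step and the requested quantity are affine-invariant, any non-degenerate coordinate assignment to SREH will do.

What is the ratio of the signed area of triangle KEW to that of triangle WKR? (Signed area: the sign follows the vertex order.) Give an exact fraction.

Set S = (0, 0), R = (1, 0), E = (0, 1), H = (-3, 2); any affine frame gives the same invariant.
1. A is where the line through H parallel to ES meets line SR ⇒ A = (-3, 0)
2. P lies on line RA with RP:PA = 4:5 ⇒ P = (-7/9, 0)
3. W lies on line PH with PW:WH = 5:3 ⇒ W = (-13/6, 5/4)
4. K is the centroid of triangle SWP ⇒ K = (-53/54, 5/12)
2·[KEW] = 163/108, 2·[WKR] = 125/108
[KEW]:[WKR] = 163/108:125/108 = 163/125

[KEW]:[WKR] = 163/125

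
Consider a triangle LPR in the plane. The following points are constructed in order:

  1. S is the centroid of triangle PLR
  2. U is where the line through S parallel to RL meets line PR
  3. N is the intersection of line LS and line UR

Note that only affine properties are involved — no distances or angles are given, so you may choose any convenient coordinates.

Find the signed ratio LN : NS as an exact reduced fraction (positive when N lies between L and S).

LN:NS = -3

Choose coordinates L = (0, 0), P = (1, 0), R = (0, 1).
1. S is the centroid of triangle PLR ⇒ S = (1/3, 1/3)
2. U is where the line through S parallel to RL meets line PR ⇒ U = (1/3, 2/3)
3. N is the intersection of line LS and line UR ⇒ N = (1/2, 1/2)
N = L + t·(S−L) with t = 3/2, so LN:NS = t:(1−t) = 3/2:-1/2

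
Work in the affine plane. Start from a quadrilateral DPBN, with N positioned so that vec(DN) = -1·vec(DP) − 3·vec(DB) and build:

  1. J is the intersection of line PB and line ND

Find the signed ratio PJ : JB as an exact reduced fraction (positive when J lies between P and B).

Set D = (0, 0), P = (1, 0), B = (0, 1), N = (-1, -3); any affine frame gives the same invariant.
1. J is the intersection of line PB and line ND ⇒ J = (1/4, 3/4)
J = P + t·(B−P) with t = 3/4, so PJ:JB = t:(1−t) = 3/4:1/4

PJ:JB = 3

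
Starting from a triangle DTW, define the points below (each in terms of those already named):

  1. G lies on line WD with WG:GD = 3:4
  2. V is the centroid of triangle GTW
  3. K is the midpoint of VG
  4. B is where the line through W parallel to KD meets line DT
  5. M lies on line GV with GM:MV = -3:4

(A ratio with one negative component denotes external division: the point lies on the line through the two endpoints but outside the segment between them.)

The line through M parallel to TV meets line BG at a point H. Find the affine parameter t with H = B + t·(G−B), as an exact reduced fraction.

Assign D = (0, 0), T = (1, 0), W = (0, 1) — the answer is frame-independent, so this choice is without loss of generality.
1. G lies on line WD with WG:GD = 3:4 ⇒ G = (0, 4/7)
2. V is the centroid of triangle GTW ⇒ V = (1/3, 11/21)
3. K is the midpoint of VG ⇒ K = (1/6, 23/42)
4. B is where the line through W parallel to KD meets line DT ⇒ B = (-7/23, 0)
5. M lies on line GV with GM:MV = -3:4 ⇒ M = (-1, 5/7)
through M parallel to TV: direction (-2/3, 11/21); meets BG at H = (-7/29, 24/203)
H = B + t·(G−B) with t = 6/29

t = 6/29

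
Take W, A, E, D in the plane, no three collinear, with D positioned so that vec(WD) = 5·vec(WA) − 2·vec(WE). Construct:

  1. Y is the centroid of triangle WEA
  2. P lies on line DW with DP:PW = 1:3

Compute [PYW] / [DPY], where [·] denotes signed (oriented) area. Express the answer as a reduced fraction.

Set W = (0, 0), A = (1, 0), E = (0, 1), D = (5, -2); any affine frame gives the same invariant.
1. Y is the centroid of triangle WEA ⇒ Y = (1/3, 1/3)
2. P lies on line DW with DP:PW = 1:3 ⇒ P = (15/4, -3/2)
2·[PYW] = 7/4, 2·[DPY] = -7/12
[PYW]:[DPY] = 7/4:-7/12 = -3

[PYW]:[DPY] = -3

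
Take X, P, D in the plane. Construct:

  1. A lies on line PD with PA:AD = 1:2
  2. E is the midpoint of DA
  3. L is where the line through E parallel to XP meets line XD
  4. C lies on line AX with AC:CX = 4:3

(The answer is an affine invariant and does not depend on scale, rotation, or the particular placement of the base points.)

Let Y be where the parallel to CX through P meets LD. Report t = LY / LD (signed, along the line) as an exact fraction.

Work in coordinates with X = (0, 0), P = (1, 0), D = (0, 1).
1. A lies on line PD with PA:AD = 1:2 ⇒ A = (2/3, 1/3)
2. E is the midpoint of DA ⇒ E = (1/3, 2/3)
3. L is where the line through E parallel to XP meets line XD ⇒ L = (0, 2/3)
4. C lies on line AX with AC:CX = 4:3 ⇒ C = (2/7, 1/7)
through P parallel to CX: direction (-2/7, -1/7); meets LD at Y = (0, -1/2)
Y = L + t·(D−L) with t = -7/2

t = -7/2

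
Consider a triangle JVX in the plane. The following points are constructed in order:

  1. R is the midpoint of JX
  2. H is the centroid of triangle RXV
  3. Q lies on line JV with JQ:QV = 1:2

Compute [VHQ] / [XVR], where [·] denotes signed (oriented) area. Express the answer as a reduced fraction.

Assign J = (0, 0), V = (1, 0), X = (0, 1) — the answer is frame-independent, so this choice is without loss of generality.
1. R is the midpoint of JX ⇒ R = (0, 1/2)
2. H is the centroid of triangle RXV ⇒ H = (1/3, 1/2)
3. Q lies on line JV with JQ:QV = 1:2 ⇒ Q = (1/3, 0)
2·[VHQ] = 1/3, 2·[XVR] = -1/2
[VHQ]:[XVR] = 1/3:-1/2 = -2/3

[VHQ]:[XVR] = -2/3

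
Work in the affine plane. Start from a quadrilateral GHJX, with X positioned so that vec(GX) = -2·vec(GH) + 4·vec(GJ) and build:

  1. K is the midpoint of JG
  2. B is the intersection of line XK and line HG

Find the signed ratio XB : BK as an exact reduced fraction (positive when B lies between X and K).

Assign G = (0, 0), H = (1, 0), J = (0, 1), X = (-2, 4) — the answer is frame-independent, so this choice is without loss of generality.
1. K is the midpoint of JG ⇒ K = (0, 1/2)
2. B is the intersection of line XK and line HG ⇒ B = (2/7, 0)
B = X + t·(K−X) with t = 8/7, so XB:BK = t:(1−t) = 8/7:-1/7

XB:BK = -8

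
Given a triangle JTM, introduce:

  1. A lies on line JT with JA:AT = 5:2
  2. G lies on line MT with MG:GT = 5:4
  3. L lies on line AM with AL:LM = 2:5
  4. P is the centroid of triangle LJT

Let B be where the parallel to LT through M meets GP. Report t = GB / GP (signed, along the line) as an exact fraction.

t = -25/41

Assign J = (0, 0), T = (1, 0), M = (0, 1) — the answer is frame-independent, so this choice is without loss of generality.
1. A lies on line JT with JA:AT = 5:2 ⇒ A = (5/7, 0)
2. G lies on line MT with MG:GT = 5:4 ⇒ G = (5/9, 4/9)
3. L lies on line AM with AL:LM = 2:5 ⇒ L = (25/49, 2/7)
4. P is the centroid of triangle LJT ⇒ P = (74/147, 2/21)
through M parallel to LT: direction (24/49, -2/7); meets GP at B = (1180/2009, 566/861)
B = G + t·(P−G) with t = -25/41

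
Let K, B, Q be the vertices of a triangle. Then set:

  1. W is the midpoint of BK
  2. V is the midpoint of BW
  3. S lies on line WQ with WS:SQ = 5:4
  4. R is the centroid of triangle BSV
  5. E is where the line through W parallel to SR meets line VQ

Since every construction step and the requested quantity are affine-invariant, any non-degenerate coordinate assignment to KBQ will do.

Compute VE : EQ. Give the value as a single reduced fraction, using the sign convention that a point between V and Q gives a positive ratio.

VE:EQ = -10/27

Set K = (0, 0), B = (1, 0), Q = (0, 1); any affine frame gives the same invariant.
1. W is the midpoint of BK ⇒ W = (1/2, 0)
2. V is the midpoint of BW ⇒ V = (3/4, 0)
3. S lies on line WQ with WS:SQ = 5:4 ⇒ S = (2/9, 5/9)
4. R is the centroid of triangle BSV ⇒ R = (71/108, 5/27)
5. E is where the line through W parallel to SR meets line VQ ⇒ E = (81/68, -10/17)
E = V + t·(Q−V) with t = -10/17, so VE:EQ = t:(1−t) = -10/17:27/17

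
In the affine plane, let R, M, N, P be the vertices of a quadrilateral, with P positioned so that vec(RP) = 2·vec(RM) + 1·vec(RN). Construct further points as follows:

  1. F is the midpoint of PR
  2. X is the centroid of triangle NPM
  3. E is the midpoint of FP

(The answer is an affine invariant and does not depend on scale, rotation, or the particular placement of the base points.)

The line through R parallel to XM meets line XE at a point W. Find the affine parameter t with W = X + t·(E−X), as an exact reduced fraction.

Set R = (0, 0), M = (1, 0), N = (0, 1), P = (2, 1); any affine frame gives the same invariant.
1. F is the midpoint of PR ⇒ F = (1, 1/2)
2. X is the centroid of triangle NPM ⇒ X = (1, 2/3)
3. E is the midpoint of FP ⇒ E = (3/2, 3/4)
through R parallel to XM: direction (0, -2/3); meets XE at W = (0, 1/2)
W = X + t·(E−X) with t = -2

t = -2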